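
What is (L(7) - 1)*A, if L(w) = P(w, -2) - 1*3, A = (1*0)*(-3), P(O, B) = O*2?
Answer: 0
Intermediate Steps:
P(O, B) = 2*O
A = 0 (A = 0*(-3) = 0)
L(w) = -3 + 2*w (L(w) = 2*w - 1*3 = 2*w - 3 = -3 + 2*w)
(L(7) - 1)*A = ((-3 + 2*7) - 1)*0 = ((-3 + 14) - 1)*0 = (11 - 1)*0 = 10*0 = 0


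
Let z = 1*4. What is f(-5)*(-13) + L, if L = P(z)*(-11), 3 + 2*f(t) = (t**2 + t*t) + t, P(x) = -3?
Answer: -240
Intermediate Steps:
z = 4
f(t) = -3/2 + t**2 + t/2 (f(t) = -3/2 + ((t**2 + t*t) + t)/2 = -3/2 + ((t**2 + t**2) + t)/2 = -3/2 + (2*t**2 + t)/2 = -3/2 + (t + 2*t**2)/2 = -3/2 + (t**2 + t/2) = -3/2 + t**2 + t/2)
L = 33 (L = -3*(-11) = 33)
f(-5)*(-13) + L = (-3/2 + (-5)**2 + (1/2)*(-5))*(-13) + 33 = (-3/2 + 25 - 5/2)*(-13) + 33 = 21*(-13) + 33 = -273 + 33 = -240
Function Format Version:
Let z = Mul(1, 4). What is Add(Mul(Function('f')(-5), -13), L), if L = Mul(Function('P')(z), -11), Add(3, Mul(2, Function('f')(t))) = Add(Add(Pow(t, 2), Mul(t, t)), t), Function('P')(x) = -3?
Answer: -240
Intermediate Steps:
z = 4
Function('f')(t) = Add(Rational(-3, 2), Pow(t, 2), Mul(Rational(1, 2), t)) (Function('f')(t) = Add(Rational(-3, 2), Mul(Rational(1, 2), Add(Add(Pow(t, 2), Mul(t, t)), t))) = Add(Rational(-3, 2), Mul(Rational(1, 2), Add(Add(Pow(t, 2), Pow(t, 2)), t))) = Add(Rational(-3, 2), Mul(Rational(1, 2), Add(Mul(2, Pow(t, 2)), t))) = Add(Rational(-3, 2), Mul(Rational(1, 2), Add(t, Mul(2, Pow(t, 2))))) = Add(Rational(-3, 2), Add(Pow(t, 2), Mul(Rational(1, 2), t))) = Add(Rational(-3, 2), Pow(t, 2), Mul(Rational(1, 2), t)))
L = 33 (L = Mul(-3, -11) = 33)
Add(Mul(Function('f')(-5), -13), L) = Add(Mul(Add(Rational(-3, 2), Pow(-5, 2), Mul(Rational(1, 2), -5)), -13), 33) = Add(Mul(Add(Rational(-3, 2), 25, Rational(-5, 2)), -13), 33) = Add(Mul(21, -13), 33) = Add(-273, 33) = -240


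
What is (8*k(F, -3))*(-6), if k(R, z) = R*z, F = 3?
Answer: 432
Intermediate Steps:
(8*k(F, -3))*(-6) = (8*(3*(-3)))*(-6) = (8*(-9))*(-6) = -72*(-6) = 432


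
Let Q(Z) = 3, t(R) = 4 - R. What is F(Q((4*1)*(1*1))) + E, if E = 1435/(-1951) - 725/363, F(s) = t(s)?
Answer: -1227167/708213 ≈ -1.7328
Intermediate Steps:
F(s) = 4 - s
E = -1935380/708213 (E = 1435*(-1/1951) - 725*1/363 = -1435/1951 - 725/363 = -1935380/708213 ≈ -2.7328)
F(Q((4*1)*(1*1))) + E = (4 - 1*3) - 1935380/708213 = (4 - 3) - 1935380/708213 = 1 - 1935380/708213 = -1227167/708213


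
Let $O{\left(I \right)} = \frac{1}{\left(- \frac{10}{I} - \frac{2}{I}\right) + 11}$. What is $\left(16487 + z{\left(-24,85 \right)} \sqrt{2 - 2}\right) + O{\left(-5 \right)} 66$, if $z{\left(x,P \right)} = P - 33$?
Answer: $\frac{1104959}{67} \approx 16492.0$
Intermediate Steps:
$O{\left(I \right)} = \frac{1}{11 - \frac{12}{I}}$ ($O{\left(I \right)} = \frac{1}{- \frac{12}{I} + 11} = \frac{1}{11 - \frac{12}{I}}$)
$z{\left(x,P \right)} = -33 + P$ ($z{\left(x,P \right)} = P - 33 = -33 + P$)
$\left(16487 + z{\left(-24,85 \right)} \sqrt{2 - 2}\right) + O{\left(-5 \right)} 66 = \left(16487 + \left(-33 + 85\right) \sqrt{2 - 2}\right) + - \frac{5}{-12 + 11 \left(-5\right)} 66 = \left(16487 + 52 \sqrt{0}\right) + - \frac{5}{-12 - 55} \cdot 66 = \left(16487 + 52 \cdot 0\right) + - \frac{5}{-67} \cdot 66 = \left(16487 + 0\right) + \left(-5\right) \left(- \frac{1}{67}\right) 66 = 16487 + \frac{5}{67} \cdot 66 = 16487 + \frac{330}{67} = \frac{1104959}{67}$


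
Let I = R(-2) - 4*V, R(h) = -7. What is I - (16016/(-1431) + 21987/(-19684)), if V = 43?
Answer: -670759225/4023972 ≈ -166.69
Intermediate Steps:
I = -179 (I = -7 - 4*43 = -7 - 172 = -179)
I - (16016/(-1431) + 21987/(-19684)) = -179 - (16016/(-1431) + 21987/(-19684)) = -179 - (16016*(-1/1431) + 21987*(-1/19684)) = -179 - (-16016/1431 - 3141/2812) = -179 - 1*(-49531763/4023972) = -179 + 49531763/4023972 = -670759225/4023972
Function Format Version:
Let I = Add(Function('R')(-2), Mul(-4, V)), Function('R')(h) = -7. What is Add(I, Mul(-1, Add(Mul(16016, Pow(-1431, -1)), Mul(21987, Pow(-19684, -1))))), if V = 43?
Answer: Rational(-670759225, 4023972) ≈ -166.69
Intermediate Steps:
I = -179 (I = Add(-7, Mul(-4, 43)) = Add(-7, -172) = -179)
Add(I, Mul(-1, Add(Mul(16016, Pow(-1431, -1)), Mul(21987, Pow(-19684, -1))))) = Add(-179, Mul(-1, Add(Mul(16016, Pow(-1431, -1)), Mul(21987, Pow(-19684, -1))))) = Add(-179, Mul(-1, Add(Mul(16016, Rational(-1, 1431)), Mul(21987, Rational(-1, 19684))))) = Add(-179, Mul(-1, Add(Rational(-16016, 1431), Rational(-3141, 2812)))) = Add(-179, Mul(-1, Rational(-49531763, 4023972))) = Add(-179, Rational(49531763, 4023972)) = Rational(-670759225, 4023972)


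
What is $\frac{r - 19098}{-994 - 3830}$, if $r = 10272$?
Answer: $\frac{1471}{804} \approx 1.8296$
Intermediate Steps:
$\frac{r - 19098}{-994 - 3830} = \frac{10272 - 19098}{-994 - 3830} = - \frac{8826}{-4824} = \left(-8826\right) \left(- \frac{1}{4824}\right) = \frac{1471}{804}$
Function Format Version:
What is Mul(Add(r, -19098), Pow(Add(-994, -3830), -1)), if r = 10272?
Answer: Rational(1471, 804) ≈ 1.8296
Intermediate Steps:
Mul(Add(r, -19098), Pow(Add(-994, -3830), -1)) = Mul(Add(10272, -19098), Pow(Add(-994, -3830), -1)) = Mul(-8826, Pow(-4824, -1)) = Mul(-8826, Rational(-1, 4824)) = Rational(1471, 804)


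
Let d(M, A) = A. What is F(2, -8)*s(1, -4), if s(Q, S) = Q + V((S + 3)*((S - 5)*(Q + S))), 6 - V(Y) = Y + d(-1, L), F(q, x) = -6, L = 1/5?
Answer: -1014/5 ≈ -202.80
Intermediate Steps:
L = ⅕ ≈ 0.20000
V(Y) = 29/5 - Y (V(Y) = 6 - (Y + ⅕) = 6 - (⅕ + Y) = 6 + (-⅕ - Y) = 29/5 - Y)
s(Q, S) = 29/5 + Q - (-5 + S)*(3 + S)*(Q + S) (s(Q, S) = Q + (29/5 - (S + 3)*(S - 5)*(Q + S)) = Q + (29/5 - (3 + S)*(-5 + S)*(Q + S)) = Q + (29/5 - (-5 + S)*(3 + S)*(Q + S)) = 29/5 + Q - (-5 + S)*(3 + S)*(Q + S))
F(2, -8)*s(1, -4) = -6*(29/5 - 1*(-4)³ + 2*(-4)² + 15*(-4) + 16*1 - 1*1*(-4)² + 2*1*(-4)) = -6*(29/5 - 1*(-64) + 2*16 - 60 + 16 - 1*1*16 - 8) = -6*(29/5 + 64 + 32 - 60 + 16 - 16 - 8) = -6*169/5 = -1014/5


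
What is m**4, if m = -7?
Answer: 2401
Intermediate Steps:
m**4 = (-7)**4 = 2401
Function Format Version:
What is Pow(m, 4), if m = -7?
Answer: 2401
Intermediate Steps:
Pow(m, 4) = Pow(-7, 4) = 2401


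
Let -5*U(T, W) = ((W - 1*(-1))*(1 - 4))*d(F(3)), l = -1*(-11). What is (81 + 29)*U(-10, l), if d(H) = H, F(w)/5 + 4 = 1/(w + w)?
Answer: -15180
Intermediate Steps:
F(w) = -20 + 5/(2*w) (F(w) = -20 + 5/(w + w) = -20 + 5/((2*w)) = -20 + 5*(1/(2*w)) = -20 + 5/(2*w))
l = 11
U(T, W) = -23/2 - 23*W/2 (U(T, W) = -(W - 1*(-1))*(1 - 4)*(-20 + (5/2)/3)/5 = -(W + 1)*(-3)*(-20 + (5/2)*(⅓))/5 = -(1 + W)*(-3)*(-20 + ⅚)/5 = -(-3 - 3*W)*(-115)/(5*6) = -(115/2 + 115*W/2)/5 = -23/2 - 23*W/2)
(81 + 29)*U(-10, l) = (81 + 29)*(-23/2 - 23/2*11) = 110*(-23/2 - 253/2) = 110*(-138) = -15180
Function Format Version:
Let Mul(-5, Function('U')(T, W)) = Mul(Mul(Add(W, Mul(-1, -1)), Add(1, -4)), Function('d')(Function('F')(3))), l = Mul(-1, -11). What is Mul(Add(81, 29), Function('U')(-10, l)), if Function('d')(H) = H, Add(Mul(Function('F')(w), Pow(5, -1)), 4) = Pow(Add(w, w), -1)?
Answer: -15180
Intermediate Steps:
Function('F')(w) = Add(-20, Mul(Rational(5, 2), Pow(w, -1))) (Function('F')(w) = Add(-20, Mul(5, Pow(Add(w, w), -1))) = Add(-20, Mul(5, Pow(Mul(2, w), -1))) = Add(-20, Mul(5, Mul(Rational(1, 2), Pow(w, -1)))) = Add(-20, Mul(Rational(5, 2), Pow(w, -1))))
l = 11
Function('U')(T, W) = Add(Rational(-23, 2), Mul(Rational(-23, 2), W)) (Function('U')(T, W) = Mul(Rational(-1, 5), Mul(Mul(Add(W, Mul(-1, -1)), Add(1, -4)), Add(-20, Mul(Rational(5, 2), Pow(3, -1))))) = Mul(Rational(-1, 5), Mul(Mul(Add(W, 1), -3), Add(-20, Mul(Rational(5, 2), Rational(1, 3))))) = Mul(Rational(-1, 5), Mul(Mul(Add(1, W), -3), Add(-20, Rational(5, 6)))) = Mul(Rational(-1, 5), Mul(Add(-3, Mul(-3, W)), Rational(-115, 6))) = Mul(Rational(-1, 5), Add(Rational(115, 2), Mul(Rational(115, 2), W))) = Add(Rational(-23, 2), Mul(Rational(-23, 2), W)))
Mul(Add(81, 29), Function('U')(-10, l)) = Mul(Add(81, 29), Add(Rational(-23, 2), Mul(Rational(-23, 2), 11))) = Mul(110, Add(Rational(-23, 2), Rational(-253, 2))) = Mul(110, -138) = -15180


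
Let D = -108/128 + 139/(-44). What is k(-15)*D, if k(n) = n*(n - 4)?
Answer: -401565/352 ≈ -1140.8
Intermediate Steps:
k(n) = n*(-4 + n)
D = -1409/352 (D = -108*1/128 + 139*(-1/44) = -27/32 - 139/44 = -1409/352 ≈ -4.0028)
k(-15)*D = -15*(-4 - 15)*(-1409/352) = -15*(-19)*(-1409/352) = 285*(-1409/352) = -401565/352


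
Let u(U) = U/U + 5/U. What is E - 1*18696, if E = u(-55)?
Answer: -205646/11 ≈ -18695.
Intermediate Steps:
u(U) = 1 + 5/U
E = 10/11 (E = (5 - 55)/(-55) = -1/55*(-50) = 10/11 ≈ 0.90909)
E - 1*18696 = 10/11 - 1*18696 = 10/11 - 18696 = -205646/11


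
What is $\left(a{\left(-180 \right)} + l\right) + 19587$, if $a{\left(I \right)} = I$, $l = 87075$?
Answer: $106482$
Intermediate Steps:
$\left(a{\left(-180 \right)} + l\right) + 19587 = \left(-180 + 87075\right) + 19587 = 86895 + 19587 = 106482$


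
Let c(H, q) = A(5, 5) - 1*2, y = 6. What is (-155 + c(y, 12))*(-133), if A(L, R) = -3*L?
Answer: 22876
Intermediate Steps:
c(H, q) = -17 (c(H, q) = -3*5 - 1*2 = -15 - 2 = -17)
(-155 + c(y, 12))*(-133) = (-155 - 17)*(-133) = -172*(-133) = 22876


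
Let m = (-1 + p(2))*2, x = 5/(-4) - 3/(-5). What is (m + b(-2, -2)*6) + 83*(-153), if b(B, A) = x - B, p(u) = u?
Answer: -126889/10 ≈ -12689.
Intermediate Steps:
x = -13/20 (x = 5*(-1/4) - 3*(-1/5) = -5/4 + 3/5 = -13/20 ≈ -0.65000)
b(B, A) = -13/20 - B
m = 2 (m = (-1 + 2)*2 = 1*2 = 2)
(m + b(-2, -2)*6) + 83*(-153) = (2 + (-13/20 - 1*(-2))*6) + 83*(-153) = (2 + (-13/20 + 2)*6) - 12699 = (2 + (27/20)*6) - 12699 = (2 + 81/10) - 12699 = 101/10 - 12699 = -126889/10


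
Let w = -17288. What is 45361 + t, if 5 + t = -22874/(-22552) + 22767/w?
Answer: 2210404104973/48734872 ≈ 45356.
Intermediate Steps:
t = -258423819/48734872 (t = -5 + (-22874/(-22552) + 22767/(-17288)) = -5 + (-22874*(-1/22552) + 22767*(-1/17288)) = -5 + (11437/11276 - 22767/17288) = -5 - 14749459/48734872 = -258423819/48734872 ≈ -5.3026)
45361 + t = 45361 - 258423819/48734872 = 2210404104973/48734872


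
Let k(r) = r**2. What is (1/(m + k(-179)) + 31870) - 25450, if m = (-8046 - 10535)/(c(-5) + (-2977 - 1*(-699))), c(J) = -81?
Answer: 485373188359/75603300 ≈ 6420.0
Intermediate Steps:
m = 18581/2359 (m = (-8046 - 10535)/(-81 + (-2977 - 1*(-699))) = -18581/(-81 + (-2977 + 699)) = -18581/(-81 - 2278) = -18581/(-2359) = -18581*(-1/2359) = 18581/2359 ≈ 7.8766)
(1/(m + k(-179)) + 31870) - 25450 = (1/(18581/2359 + (-179)**2) + 31870) - 25450 = (1/(18581/2359 + 32041) + 31870) - 25450 = (1/(75603300/2359) + 31870) - 25450 = (2359/75603300 + 31870) - 25450 = 2409477173359/75603300 - 25450 = 485373188359/75603300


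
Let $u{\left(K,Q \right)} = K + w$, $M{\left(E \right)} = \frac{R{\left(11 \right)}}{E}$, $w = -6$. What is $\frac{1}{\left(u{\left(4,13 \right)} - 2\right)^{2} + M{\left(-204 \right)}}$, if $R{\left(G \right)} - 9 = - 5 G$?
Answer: $\frac{102}{1655} \approx 0.061631$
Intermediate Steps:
$R{\left(G \right)} = 9 - 5 G$
$M{\left(E \right)} = - \frac{46}{E}$ ($M{\left(E \right)} = \frac{9 - 55}{E} = - \frac{46}{E}$)
$u{\left(K,Q \right)} = -6 + K$ ($u{\left(K,Q \right)} = K - 6 = -6 + K$)
$\frac{1}{\left(u{\left(4,13 \right)} - 2\right)^{2} + M{\left(-204 \right)}} = \frac{1}{\left(\left(-6 + 4\right) - 2\right)^{2} - \frac{46}{-204}} = \frac{1}{\left(-2 - 2\right)^{2} - - \frac{23}{102}} = \frac{1}{\left(-4\right)^{2} + \frac{23}{102}} = \frac{1}{16 + \frac{23}{102}} = \frac{1}{\frac{1655}{102}} = \frac{102}{1655}$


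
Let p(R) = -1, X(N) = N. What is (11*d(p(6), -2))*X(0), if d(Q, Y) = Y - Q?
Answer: 0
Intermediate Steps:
(11*d(p(6), -2))*X(0) = (11*(-2 - 1*(-1)))*0 = (11*(-2 + 1))*0 = (11*(-1))*0 = -11*0 = 0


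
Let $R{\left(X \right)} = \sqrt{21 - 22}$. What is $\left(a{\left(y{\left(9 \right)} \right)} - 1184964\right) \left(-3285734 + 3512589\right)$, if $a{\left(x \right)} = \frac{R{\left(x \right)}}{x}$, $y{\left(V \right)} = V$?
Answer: $-268815008220 + \frac{226855 i}{9} \approx -2.6882 \cdot 10^{11} + 25206.0 i$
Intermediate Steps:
$R{\left(X \right)} = i$ ($R{\left(X \right)} = \sqrt{-1} = i$)
$a{\left(x \right)} = \frac{i}{x}$
$\left(a{\left(y{\left(9 \right)} \right)} - 1184964\right) \left(-3285734 + 3512589\right) = \left(\frac{i}{9} - 1184964\right) \left(-3285734 + 3512589\right) = \left(i \frac{1}{9} - 1184964\right) 226855 = \left(\frac{i}{9} - 1184964\right) 226855 = \left(-1184964 + \frac{i}{9}\right) 226855 = -268815008220 + \frac{226855 i}{9}$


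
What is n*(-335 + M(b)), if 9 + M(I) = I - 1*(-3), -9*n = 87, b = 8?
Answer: 3219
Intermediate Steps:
n = -29/3 (n = -⅑*87 = -29/3 ≈ -9.6667)
M(I) = -6 + I (M(I) = -9 + (I - 1*(-3)) = -9 + (I + 3) = -9 + (3 + I) = -6 + I)
n*(-335 + M(b)) = -29*(-335 + (-6 + 8))/3 = -29*(-335 + 2)/3 = -29/3*(-333) = 3219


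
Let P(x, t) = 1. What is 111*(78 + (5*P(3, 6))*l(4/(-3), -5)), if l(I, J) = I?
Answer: 7918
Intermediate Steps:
111*(78 + (5*P(3, 6))*l(4/(-3), -5)) = 111*(78 + (5*1)*(4/(-3))) = 111*(78 + 5*(4*(-1/3))) = 111*(78 + 5*(-4/3)) = 111*(78 - 20/3) = 111*(214/3) = 7918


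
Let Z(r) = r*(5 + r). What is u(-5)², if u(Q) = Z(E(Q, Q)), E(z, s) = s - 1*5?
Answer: 2500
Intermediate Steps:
E(z, s) = -5 + s (E(z, s) = s - 5 = -5 + s)
u(Q) = Q*(-5 + Q) (u(Q) = (-5 + Q)*(5 + (-5 + Q)) = (-5 + Q)*Q = Q*(-5 + Q))
u(-5)² = (-5*(-5 - 5))² = (-5*(-10))² = 50² = 2500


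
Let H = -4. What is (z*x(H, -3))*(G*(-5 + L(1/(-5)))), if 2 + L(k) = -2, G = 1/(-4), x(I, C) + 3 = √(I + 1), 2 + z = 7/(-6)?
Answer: 171/8 - 57*I*√3/8 ≈ 21.375 - 12.341*I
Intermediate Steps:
z = -19/6 (z = -2 + 7/(-6) = -2 + 7*(-⅙) = -2 - 7/6 = -19/6 ≈ -3.1667)
x(I, C) = -3 + √(1 + I) (x(I, C) = -3 + √(I + 1) = -3 + √(1 + I))
G = -¼ ≈ -0.25000
L(k) = -4 (L(k) = -2 - 2 = -4)
(z*x(H, -3))*(G*(-5 + L(1/(-5)))) = (-19*(-3 + √(1 - 4))/6)*(-(-5 - 4)/4) = (-19*(-3 + √(-3))/6)*(-¼*(-9)) = -19*(-3 + I*√3)/6*(9/4) = (19/2 - 19*I*√3/6)*(9/4) = 171/8 - 57*I*√3/8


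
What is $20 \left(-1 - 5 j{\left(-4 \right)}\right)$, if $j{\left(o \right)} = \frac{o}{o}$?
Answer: $-120$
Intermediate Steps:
$j{\left(o \right)} = 1$
$20 \left(-1 - 5 j{\left(-4 \right)}\right) = 20 \left(-1 - 5\right) = 20 \left(-6\right) = -120$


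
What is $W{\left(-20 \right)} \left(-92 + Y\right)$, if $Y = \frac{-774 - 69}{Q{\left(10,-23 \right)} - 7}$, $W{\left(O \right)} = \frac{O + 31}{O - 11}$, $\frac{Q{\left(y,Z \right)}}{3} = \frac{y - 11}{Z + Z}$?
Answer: $- \frac{9430}{899} \approx -10.489$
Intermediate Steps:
$Q{\left(y,Z \right)} = \frac{3 \left(-11 + y\right)}{2 Z}$ ($Q{\left(y,Z \right)} = 3 \frac{y - 11}{Z + Z} = 3 \frac{-11 + y}{2 Z} = \frac{3 \left(-11 + y\right)}{2 Z}$)
$W{\left(O \right)} = \frac{31 + O}{-11 + O}$
$Y = \frac{38778}{319}$ ($Y = \frac{-774 - 69}{\frac{3 \left(-11 + 10\right)}{2 \left(-23\right)} - 7} = - \frac{843}{\frac{3}{2} \left(- \frac{1}{23}\right) \left(-1\right) - 7} = - \frac{843}{\frac{3}{46} - 7} = - \frac{843}{- \frac{319}{46}} = \left(-843\right) \left(- \frac{46}{319}\right) = \frac{38778}{319} \approx 121.56$)
$W{\left(-20 \right)} \left(-92 + Y\right) = \frac{31 - 20}{-11 - 20} \left(-92 + \frac{38778}{319}\right) = \frac{1}{-31} \cdot 11 \cdot \frac{9430}{319} = \left(- \frac{1}{31}\right) 11 \cdot \frac{9430}{319} = \left(- \frac{11}{31}\right) \frac{9430}{319} = - \frac{9430}{899}$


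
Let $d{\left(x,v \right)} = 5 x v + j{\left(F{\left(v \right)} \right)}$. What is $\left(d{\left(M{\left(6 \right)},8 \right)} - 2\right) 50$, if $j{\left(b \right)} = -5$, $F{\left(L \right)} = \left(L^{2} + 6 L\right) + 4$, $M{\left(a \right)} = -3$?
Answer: $-6350$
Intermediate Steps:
$F{\left(L \right)} = 4 + L^{2} + 6 L$
$d{\left(x,v \right)} = -5 + 5 v x$ ($d{\left(x,v \right)} = 5 x v - 5 = 5 v x - 5 = -5 + 5 v x$)
$\left(d{\left(M{\left(6 \right)},8 \right)} - 2\right) 50 = \left(\left(-5 + 5 \cdot 8 \left(-3\right)\right) - 2\right) 50 = \left(\left(-5 - 120\right) - 2\right) 50 = \left(-125 - 2\right) 50 = \left(-127\right) 50 = -6350$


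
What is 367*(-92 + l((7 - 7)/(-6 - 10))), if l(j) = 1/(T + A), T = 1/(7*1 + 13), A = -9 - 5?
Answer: -9427496/279 ≈ -33790.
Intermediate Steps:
A = -14
T = 1/20 (T = 1/(7 + 13) = 1/20 ≈ 0.050000)
l(j) = -20/279 (l(j) = 1/(1/20 - 14) = 1/(-279/20) = -20/279)
367*(-92 + l((7 - 7)/(-6 - 10))) = 367*(-92 - 20/279) = 367*(-25688/279) = -9427496/279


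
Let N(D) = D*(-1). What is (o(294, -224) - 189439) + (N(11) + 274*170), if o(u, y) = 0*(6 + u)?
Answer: -142870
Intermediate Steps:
o(u, y) = 0
N(D) = -D
(o(294, -224) - 189439) + (N(11) + 274*170) = (0 - 189439) + (-1*11 + 274*170) = -189439 + (-11 + 46580) = -189439 + 46569 = -142870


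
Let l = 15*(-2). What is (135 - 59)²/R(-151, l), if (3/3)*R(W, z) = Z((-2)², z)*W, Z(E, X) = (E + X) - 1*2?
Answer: 1444/1057 ≈ 1.3661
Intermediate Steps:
Z(E, X) = -2 + E + X (Z(E, X) = (E + X) - 2 = -2 + E + X)
l = -30
R(W, z) = W*(2 + z) (R(W, z) = (-2 + (-2)² + z)*W = (-2 + 4 + z)*W = (2 + z)*W = W*(2 + z))
(135 - 59)²/R(-151, l) = (135 - 59)²/((-151*(2 - 30))) = 76²/((-151*(-28))) = 5776/4228 = 5776*(1/4228) = 1444/1057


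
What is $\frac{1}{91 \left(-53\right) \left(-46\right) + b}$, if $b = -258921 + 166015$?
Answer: $\frac{1}{128952} \approx 7.7548 \cdot 10^{-6}$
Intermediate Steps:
$b = -92906$
$\frac{1}{91 \left(-53\right) \left(-46\right) + b} = \frac{1}{91 \left(-53\right) \left(-46\right) - 92906} = \frac{1}{\left(-4823\right) \left(-46\right) - 92906} = \frac{1}{221858 - 92906} = \frac{1}{128952}$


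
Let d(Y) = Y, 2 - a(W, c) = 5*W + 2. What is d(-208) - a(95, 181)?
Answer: 267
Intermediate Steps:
a(W, c) = -5*W (a(W, c) = 2 - (5*W + 2) = 2 - (2 + 5*W) = 2 + (-2 - 5*W) = -5*W)
d(-208) - a(95, 181) = -208 - (-5)*95 = -208 - 1*(-475) = -208 + 475 = 267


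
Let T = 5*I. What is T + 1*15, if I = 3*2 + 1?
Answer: 50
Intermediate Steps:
I = 7 (I = 6 + 1 = 7)
T = 35 (T = 5*7 = 35)
T + 1*15 = 35 + 1*15 = 35 + 15 = 50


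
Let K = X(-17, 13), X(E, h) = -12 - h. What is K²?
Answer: 625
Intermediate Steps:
K = -25 (K = -12 - 1*13 = -12 - 13 = -25)
K² = (-25)² = 625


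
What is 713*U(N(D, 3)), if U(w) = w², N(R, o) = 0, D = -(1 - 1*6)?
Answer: 0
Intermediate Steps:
D = 5 (D = -(1 - 6) = -1*(-5) = 5)
713*U(N(D, 3)) = 713*0² = 713*0 = 0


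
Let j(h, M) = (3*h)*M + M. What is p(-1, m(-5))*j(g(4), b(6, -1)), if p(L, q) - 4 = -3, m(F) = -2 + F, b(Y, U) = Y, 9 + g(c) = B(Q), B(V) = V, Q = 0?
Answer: -156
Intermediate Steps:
g(c) = -9 (g(c) = -9 + 0 = -9)
j(h, M) = M + 3*M*h (j(h, M) = 3*M*h + M = M + 3*M*h)
p(L, q) = 1 (p(L, q) = 4 - 3 = 1)
p(-1, m(-5))*j(g(4), b(6, -1)) = 1*(6*(1 + 3*(-9))) = 1*(6*(1 - 27)) = 1*(6*(-26)) = 1*(-156) = -156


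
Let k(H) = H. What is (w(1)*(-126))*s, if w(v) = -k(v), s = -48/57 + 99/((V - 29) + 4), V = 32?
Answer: 31842/19 ≈ 1675.9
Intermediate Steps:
s = 1769/133 (s = -48/57 + 99/((32 - 29) + 4) = -48*1/57 + 99/(3 + 4) = -16/19 + 99/7 = 1769/133 ≈ 13.301)
w(v) = -v
(w(1)*(-126))*s = (-1*1*(-126))*(1769/133) = -1*(-126)*(1769/133) = 126*(1769/133) = 31842/19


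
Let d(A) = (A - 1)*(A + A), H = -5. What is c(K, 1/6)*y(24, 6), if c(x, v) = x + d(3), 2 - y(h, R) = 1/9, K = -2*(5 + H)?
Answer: 68/3 ≈ 22.667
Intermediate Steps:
K = 0 (K = -2*(5 - 5) = -2*0 = 0)
y(h, R) = 17/9 (y(h, R) = 2 - 1/9 = 17/9)
d(A) = 2*A*(-1 + A) (d(A) = (-1 + A)*(2*A) = 2*A*(-1 + A))
c(x, v) = 12 + x (c(x, v) = x + 2*3*(-1 + 3) = x + 2*3*2 = x + 12 = 12 + x)
c(K, 1/6)*y(24, 6) = (12 + 0)*(17/9) = 12*(17/9) = 68/3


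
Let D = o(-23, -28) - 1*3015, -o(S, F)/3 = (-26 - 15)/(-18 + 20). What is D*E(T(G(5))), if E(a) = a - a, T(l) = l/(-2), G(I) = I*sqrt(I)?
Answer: 0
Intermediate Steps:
G(I) = I**(3/2)
o(S, F) = 123/2 (o(S, F) = -3*(-26 - 15)/(-18 + 20) = -(-123)/2 = -3*(-41/2) = 123/2)
T(l) = -l/2 (T(l) = l*(-1/2) = -l/2)
E(a) = 0
D = -5907/2 (D = 123/2 - 1*3015 = 123/2 - 3015 = -5907/2 ≈ -2953.5)
D*E(T(G(5))) = -5907/2*0 = 0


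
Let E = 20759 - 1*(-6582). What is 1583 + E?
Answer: 28924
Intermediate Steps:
E = 27341 (E = 20759 + 6582 = 27341)
1583 + E = 1583 + 27341 = 28924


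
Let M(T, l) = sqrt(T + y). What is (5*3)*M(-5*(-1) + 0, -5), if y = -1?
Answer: 30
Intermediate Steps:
M(T, l) = sqrt(-1 + T) (M(T, l) = sqrt(T - 1) = sqrt(-1 + T))
(5*3)*M(-5*(-1) + 0, -5) = (5*3)*sqrt(-1 + (-5*(-1) + 0)) = 15*sqrt(-1 + (5 + 0)) = 15*sqrt(-1 + 5) = 15*sqrt(4) = 15*2 = 30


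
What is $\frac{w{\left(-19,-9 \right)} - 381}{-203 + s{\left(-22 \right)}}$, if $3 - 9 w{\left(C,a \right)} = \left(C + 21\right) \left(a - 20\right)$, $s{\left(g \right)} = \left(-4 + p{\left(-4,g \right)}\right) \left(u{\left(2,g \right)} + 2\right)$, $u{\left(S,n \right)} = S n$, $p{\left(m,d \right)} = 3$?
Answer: $\frac{3368}{1449} \approx 2.3244$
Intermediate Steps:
$s{\left(g \right)} = -2 - 2 g$ ($s{\left(g \right)} = \left(-4 + 3\right) \left(2 g + 2\right) = - (2 + 2 g) = -2 - 2 g$)
$w{\left(C,a \right)} = \frac{1}{3} - \frac{\left(-20 + a\right) \left(21 + C\right)}{9}$ ($w{\left(C,a \right)} = \frac{1}{3} - \frac{\left(C + 21\right) \left(a - 20\right)}{9} = \frac{1}{3} - \frac{\left(21 + C\right) \left(-20 + a\right)}{9} = \frac{1}{3} - \frac{\left(-20 + a\right) \left(21 + C\right)}{9}$)
$\frac{w{\left(-19,-9 \right)} - 381}{-203 + s{\left(-22 \right)}} = \frac{\left(47 - -21 + \frac{20}{9} \left(-19\right) - \left(- \frac{19}{9}\right) \left(-9\right)\right) - 381}{-203 - -42} = \frac{\left(47 + 21 - \frac{380}{9} - 19\right) - 381}{-203 + \left(-2 + 44\right)} = \frac{\frac{61}{9} - 381}{-203 + 42} = - \frac{3368}{9 \left(-161\right)} = \left(- \frac{3368}{9}\right) \left(- \frac{1}{161}\right) = \frac{3368}{1449}$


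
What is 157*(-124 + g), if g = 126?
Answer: 314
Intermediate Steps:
157*(-124 + g) = 157*(-124 + 126) = 157*2 = 314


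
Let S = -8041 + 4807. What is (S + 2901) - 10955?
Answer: -11288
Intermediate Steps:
S = -3234
(S + 2901) - 10955 = (-3234 + 2901) - 10955 = -333 - 10955 = -11288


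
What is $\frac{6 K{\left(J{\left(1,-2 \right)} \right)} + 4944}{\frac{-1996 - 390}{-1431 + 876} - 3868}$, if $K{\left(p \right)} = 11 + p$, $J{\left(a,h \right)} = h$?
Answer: $- \frac{1386945}{1072177} \approx -1.2936$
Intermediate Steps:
$\frac{6 K{\left(J{\left(1,-2 \right)} \right)} + 4944}{\frac{-1996 - 390}{-1431 + 876} - 3868} = \frac{6 \left(11 - 2\right) + 4944}{\frac{-1996 - 390}{-1431 + 876} - 3868} = \frac{6 \cdot 9 + 4944}{- \frac{2386}{-555} - 3868} = \frac{54 + 4944}{\left(-2386\right) \left(- \frac{1}{555}\right) - 3868} = \frac{4998}{\frac{2386}{555} - 3868} = \frac{4998}{- \frac{2144354}{555}} = 4998 \left(- \frac{555}{2144354}\right) = - \frac{1386945}{1072177}$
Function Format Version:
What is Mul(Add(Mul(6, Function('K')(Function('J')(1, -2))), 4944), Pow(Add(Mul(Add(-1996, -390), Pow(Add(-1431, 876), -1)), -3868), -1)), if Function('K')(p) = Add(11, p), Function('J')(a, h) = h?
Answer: Rational(-1386945, 1072177) ≈ -1.2936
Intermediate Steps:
Mul(Add(Mul(6, Function('K')(Function('J')(1, -2))), 4944), Pow(Add(Mul(Add(-1996, -390), Pow(Add(-1431, 876), -1)), -3868), -1)) = Mul(Add(Mul(6, Add(11, -2)), 4944), Pow(Add(Mul(Add(-1996, -390), Pow(Add(-1431, 876), -1)), -3868), -1)) = Mul(Add(Mul(6, 9), 4944), Pow(Add(Mul(-2386, Pow(-555, -1)), -3868), -1)) = Mul(Add(54, 4944), Pow(Add(Mul(-2386, Rational(-1, 555)), -3868), -1)) = Mul(4998, Pow(Add(Rational(2386, 555), -3868), -1)) = Mul(4998, Pow(Rational(-2144354, 555), -1)) = Mul(4998, Rational(-555, 2144354)) = Rational(-1386945, 1072177)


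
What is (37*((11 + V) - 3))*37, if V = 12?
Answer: 27380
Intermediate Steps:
(37*((11 + V) - 3))*37 = (37*((11 + 12) - 3))*37 = (37*(23 - 3))*37 = (37*20)*37 = 740*37 = 27380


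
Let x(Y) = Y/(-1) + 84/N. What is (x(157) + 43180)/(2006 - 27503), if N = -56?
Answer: -28681/16998 ≈ -1.6873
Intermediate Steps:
x(Y) = -3/2 - Y (x(Y) = Y/(-1) + 84/(-56) = Y*(-1) + 84*(-1/56) = -Y - 3/2 = -3/2 - Y)
(x(157) + 43180)/(2006 - 27503) = ((-3/2 - 1*157) + 43180)/(2006 - 27503) = ((-3/2 - 157) + 43180)/(-25497) = (-317/2 + 43180)*(-1/25497) = (86043/2)*(-1/25497) = -28681/16998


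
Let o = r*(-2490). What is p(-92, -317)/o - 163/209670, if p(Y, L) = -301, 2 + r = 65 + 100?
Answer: -16923/472770905 ≈ -3.5795e-5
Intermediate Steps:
r = 163 (r = -2 + (65 + 100) = -2 + 165 = 163)
o = -405870 (o = 163*(-2490) = -405870)
p(-92, -317)/o - 163/209670 = -301/(-405870) - 163/209670 = -301*(-1/405870) - 163*1/209670 = 301/405870 - 163/209670 = -16923/472770905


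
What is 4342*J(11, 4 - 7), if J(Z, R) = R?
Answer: -13026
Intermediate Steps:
4342*J(11, 4 - 7) = 4342*(4 - 7) = 4342*(-3) = -13026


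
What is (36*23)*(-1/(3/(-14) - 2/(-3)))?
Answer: -34776/19 ≈ -1830.3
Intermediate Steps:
(36*23)*(-1/(3/(-14) - 2/(-3))) = 828*(-1/(3*(-1/14) - 2*(-⅓))) = 828*(-1/(-3/14 + ⅔)) = 828*(-1/19/42) = 828*(-1*42/19) = 828*(-42/19) = -34776/19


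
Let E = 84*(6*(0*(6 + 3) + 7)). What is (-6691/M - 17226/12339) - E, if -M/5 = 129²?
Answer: -134201115683/38024685 ≈ -3529.3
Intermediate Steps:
M = -83205 (M = -5*129² = -5*16641 = -83205)
E = 3528 (E = 84*(6*(0*9 + 7)) = 84*(6*(0 + 7)) = 84*(6*7) = 84*42 = 3528)
(-6691/M - 17226/12339) - E = (-6691/(-83205) - 17226/12339) - 1*3528 = (-6691*(-1/83205) - 17226*1/12339) - 3528 = (6691/83205 - 638/457) - 3528 = -50027003/38024685 - 3528 = -134201115683/38024685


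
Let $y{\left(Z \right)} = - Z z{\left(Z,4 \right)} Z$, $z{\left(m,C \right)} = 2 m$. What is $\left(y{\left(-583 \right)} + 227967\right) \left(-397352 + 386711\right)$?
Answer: $-4219566614781$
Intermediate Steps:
$y{\left(Z \right)} = - 2 Z^{3}$ ($y{\left(Z \right)} = - Z 2 Z Z = - 2 Z^{2} Z = - 2 Z^{3}$)
$\left(y{\left(-583 \right)} + 227967\right) \left(-397352 + 386711\right) = \left(- 2 \left(-583\right)^{3} + 227967\right) \left(-397352 + 386711\right) = \left(\left(-2\right) \left(-198155287\right) + 227967\right) \left(-10641\right) = \left(396310574 + 227967\right) \left(-10641\right) = 396538541 \left(-10641\right) = -4219566614781$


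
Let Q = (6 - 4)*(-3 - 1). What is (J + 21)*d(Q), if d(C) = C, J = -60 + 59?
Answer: -160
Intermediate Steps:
Q = -8 (Q = 2*(-4) = -8)
J = -1
(J + 21)*d(Q) = (-1 + 21)*(-8) = 20*(-8) = -160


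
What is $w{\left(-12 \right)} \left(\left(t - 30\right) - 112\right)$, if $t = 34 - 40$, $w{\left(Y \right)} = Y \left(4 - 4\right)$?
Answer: $0$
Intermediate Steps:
$w{\left(Y \right)} = 0$ ($w{\left(Y \right)} = Y 0 = 0$)
$t = -6$ ($t = 34 - 40 = -6$)
$w{\left(-12 \right)} \left(\left(t - 30\right) - 112\right) = 0 \left(\left(-6 - 30\right) - 112\right) = 0 \left(-36 - 112\right) = 0 \left(-148\right) = 0$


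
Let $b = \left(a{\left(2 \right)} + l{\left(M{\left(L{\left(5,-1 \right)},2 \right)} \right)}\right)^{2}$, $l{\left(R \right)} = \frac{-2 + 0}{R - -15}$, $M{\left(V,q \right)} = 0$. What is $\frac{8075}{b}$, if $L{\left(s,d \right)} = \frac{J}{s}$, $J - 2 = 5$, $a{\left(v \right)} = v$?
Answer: $\frac{1816875}{784} \approx 2317.4$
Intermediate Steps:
$J = 7$ ($J = 2 + 5 = 7$)
$L{\left(s,d \right)} = \frac{7}{s}$
$l{\left(R \right)} = - \frac{2}{15 + R}$ ($l{\left(R \right)} = - \frac{2}{R + 15} = - \frac{2}{15 + R}$)
$b = \frac{784}{225}$ ($b = \left(2 - \frac{2}{15 + 0}\right)^{2} = \left(2 - \frac{2}{15}\right)^{2} = \left(\frac{28}{15}\right)^{2} = \frac{784}{225} \approx 3.4844$)
$\frac{8075}{b} = \frac{8075}{\frac{784}{225}} = 8075 \cdot \frac{225}{784} = \frac{1816875}{784}$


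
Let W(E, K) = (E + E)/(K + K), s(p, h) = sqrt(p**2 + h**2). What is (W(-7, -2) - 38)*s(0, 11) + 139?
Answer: -481/2 ≈ -240.50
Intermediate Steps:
s(p, h) = sqrt(h**2 + p**2)
W(E, K) = E/K (W(E, K) = (2*E)/((2*K)) = (2*E)*(1/(2*K)) = E/K)
(W(-7, -2) - 38)*s(0, 11) + 139 = (-7/(-2) - 38)*sqrt(11**2 + 0**2) + 139 = (-7*(-1/2) - 38)*sqrt(121 + 0) + 139 = (7/2 - 38)*sqrt(121) + 139 = -69/2*11 + 139 = -759/2 + 139 = -481/2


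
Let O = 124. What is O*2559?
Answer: 317316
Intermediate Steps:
O*2559 = 124*2559 = 317316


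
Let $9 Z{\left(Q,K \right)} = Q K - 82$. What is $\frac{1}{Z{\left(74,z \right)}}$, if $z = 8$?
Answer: $\frac{3}{170} \approx 0.017647$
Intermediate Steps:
$Z{\left(Q,K \right)} = - \frac{82}{9} + \frac{K Q}{9}$ ($Z{\left(Q,K \right)} = \frac{Q K - 82}{9} = \frac{K Q - 82}{9} = \frac{-82 + K Q}{9} = - \frac{82}{9} + \frac{K Q}{9}$)
$\frac{1}{Z{\left(74,z \right)}} = \frac{1}{- \frac{82}{9} + \frac{1}{9} \cdot 8 \cdot 74} = \frac{1}{- \frac{82}{9} + \frac{592}{9}} = \frac{1}{\frac{170}{3}} = \frac{3}{170}$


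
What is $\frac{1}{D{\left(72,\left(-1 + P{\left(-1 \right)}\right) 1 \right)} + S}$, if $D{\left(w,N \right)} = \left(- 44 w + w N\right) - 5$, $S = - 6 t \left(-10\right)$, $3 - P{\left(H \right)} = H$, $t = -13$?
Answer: $- \frac{1}{3737} \approx -0.00026759$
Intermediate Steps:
$P{\left(H \right)} = 3 - H$
$S = -780$ ($S = \left(-6\right) \left(-13\right) \left(-10\right) = 78 \left(-10\right) = -780$)
$D{\left(w,N \right)} = -5 - 44 w + N w$ ($D{\left(w,N \right)} = \left(- 44 w + N w\right) - 5 = -5 - 44 w + N w$)
$\frac{1}{D{\left(72,\left(-1 + P{\left(-1 \right)}\right) 1 \right)} + S} = \frac{1}{\left(-5 - 3168 + \left(-1 + \left(3 - -1\right)\right) 1 \cdot 72\right) - 780} = \frac{1}{\left(-5 - 3168 + \left(-1 + \left(3 + 1\right)\right) 1 \cdot 72\right) - 780} = \frac{1}{\left(-5 - 3168 + \left(-1 + 4\right) 1 \cdot 72\right) - 780} = \frac{1}{\left(-5 - 3168 + 3 \cdot 1 \cdot 72\right) - 780} = \frac{1}{\left(-5 - 3168 + 3 \cdot 72\right) - 780} = \frac{1}{\left(-5 - 3168 + 216\right) - 780} = \frac{1}{-2957 - 780} = \frac{1}{-3737} = - \frac{1}{3737}$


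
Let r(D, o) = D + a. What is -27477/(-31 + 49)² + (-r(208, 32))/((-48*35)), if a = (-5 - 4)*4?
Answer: -53363/630 ≈ -84.703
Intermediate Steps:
a = -36 (a = -9*4 = -36)
r(D, o) = -36 + D (r(D, o) = D - 36 = -36 + D)
-27477/(-31 + 49)² + (-r(208, 32))/((-48*35)) = -27477/(-31 + 49)² + (-(-36 + 208))/((-48*35)) = -27477/(18²) - 1*172/(-1680) = -27477/324 - 172*(-1/1680) = -27477*1/324 + 43/420 = -3053/36 + 43/420 = -53363/630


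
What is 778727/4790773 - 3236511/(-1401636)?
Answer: 5532293770125/2238306634876 ≈ 2.4716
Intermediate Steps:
778727/4790773 - 3236511/(-1401636) = 778727*(1/4790773) - 3236511*(-1/1401636) = 778727/4790773 + 1078837/467212 = 5532293770125/2238306634876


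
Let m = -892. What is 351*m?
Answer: -313092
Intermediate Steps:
351*m = 351*(-892) = -313092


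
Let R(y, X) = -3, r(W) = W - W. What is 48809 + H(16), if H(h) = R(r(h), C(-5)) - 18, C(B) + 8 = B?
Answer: 48788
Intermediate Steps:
r(W) = 0
C(B) = -8 + B
H(h) = -21 (H(h) = -3 - 18 = -21)
48809 + H(16) = 48809 - 21 = 48788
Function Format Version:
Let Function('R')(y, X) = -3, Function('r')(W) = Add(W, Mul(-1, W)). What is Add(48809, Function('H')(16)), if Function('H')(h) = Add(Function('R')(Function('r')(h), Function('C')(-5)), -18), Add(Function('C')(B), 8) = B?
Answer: 48788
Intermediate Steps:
Function('r')(W) = 0
Function('C')(B) = Add(-8, B)
Function('H')(h) = -21 (Function('H')(h) = Add(-3, -18) = -21)
Add(48809, Function('H')(16)) = Add(48809, -21) = 48788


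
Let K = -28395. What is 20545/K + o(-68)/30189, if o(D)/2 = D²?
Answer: -23842403/57147777 ≈ -0.41721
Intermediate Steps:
o(D) = 2*D²
20545/K + o(-68)/30189 = 20545/(-28395) + (2*(-68)²)/30189 = 20545*(-1/28395) + (2*4624)*(1/30189) = -4109/5679 + 9248*(1/30189) = -4109/5679 + 9248/30189 = -23842403/57147777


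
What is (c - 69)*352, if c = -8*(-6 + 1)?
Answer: -10208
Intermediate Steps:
c = 40 (c = -8*(-5) = 40)
(c - 69)*352 = (40 - 69)*352 = -29*352 = -10208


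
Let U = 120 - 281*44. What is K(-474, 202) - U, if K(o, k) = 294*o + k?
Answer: -126910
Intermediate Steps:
K(o, k) = k + 294*o
U = -12244 (U = 120 - 12364 = -12244)
K(-474, 202) - U = (202 + 294*(-474)) - 1*(-12244) = (202 - 139356) + 12244 = -139154 + 12244 = -126910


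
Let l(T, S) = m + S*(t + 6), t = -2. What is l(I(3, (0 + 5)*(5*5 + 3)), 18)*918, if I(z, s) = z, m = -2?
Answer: 64260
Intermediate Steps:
l(T, S) = -2 + 4*S (l(T, S) = -2 + S*(-2 + 6) = -2 + S*4 = -2 + 4*S)
l(I(3, (0 + 5)*(5*5 + 3)), 18)*918 = (-2 + 4*18)*918 = (-2 + 72)*918 = 70*918 = 64260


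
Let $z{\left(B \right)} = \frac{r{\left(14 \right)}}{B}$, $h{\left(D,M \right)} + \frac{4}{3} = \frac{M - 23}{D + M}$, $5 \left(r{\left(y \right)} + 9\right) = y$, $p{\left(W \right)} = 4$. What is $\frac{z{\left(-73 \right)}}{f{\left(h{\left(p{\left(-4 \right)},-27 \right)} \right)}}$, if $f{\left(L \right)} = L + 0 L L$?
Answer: $\frac{2139}{21170} \approx 0.10104$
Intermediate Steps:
$r{\left(y \right)} = -9 + \frac{y}{5}$
$h{\left(D,M \right)} = - \frac{4}{3} + \frac{-23 + M}{D + M}$ ($h{\left(D,M \right)} = - \frac{4}{3} + \frac{M - 23}{D + M} = - \frac{4}{3} + \frac{-23 + M}{D + M}$)
$z{\left(B \right)} = - \frac{31}{5 B}$ ($z{\left(B \right)} = \frac{-9 + \frac{1}{5} \cdot 14}{B} = \frac{-9 + \frac{14}{5}}{B} = - \frac{31}{5 B}$)
$f{\left(L \right)} = L$ ($f{\left(L \right)} = L + 0 L = L + 0 = L$)
$\frac{z{\left(-73 \right)}}{f{\left(h{\left(p{\left(-4 \right)},-27 \right)} \right)}} = \frac{\left(- \frac{31}{5}\right) \frac{1}{-73}}{\frac{1}{3} \frac{1}{4 - 27} \left(-69 - -27 - 16\right)} = \frac{\left(- \frac{31}{5}\right) \left(- \frac{1}{73}\right)}{\frac{1}{3} \frac{1}{-23} \left(-69 + 27 - 16\right)} = \frac{31}{365 \cdot \frac{1}{3} \left(- \frac{1}{23}\right) \left(-58\right)} = \frac{31}{365 \cdot \frac{58}{69}} = \frac{31}{365} \cdot \frac{69}{58} = \frac{2139}{21170}$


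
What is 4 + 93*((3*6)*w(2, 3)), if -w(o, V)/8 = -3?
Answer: 40180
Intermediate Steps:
w(o, V) = 24 (w(o, V) = -8*(-3) = 24)
4 + 93*((3*6)*w(2, 3)) = 4 + 93*((3*6)*24) = 4 + 93*(18*24) = 4 + 93*432 = 4 + 40176 = 40180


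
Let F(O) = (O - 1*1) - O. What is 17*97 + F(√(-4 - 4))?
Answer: 1648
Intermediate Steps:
F(O) = -1 (F(O) = (O - 1) - O = (-1 + O) - O = -1)
17*97 + F(√(-4 - 4)) = 17*97 - 1 = 1649 - 1 = 1648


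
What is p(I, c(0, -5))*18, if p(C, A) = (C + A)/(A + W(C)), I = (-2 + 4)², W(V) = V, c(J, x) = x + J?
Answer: 18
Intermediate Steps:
c(J, x) = J + x
I = 4 (I = 2² = 4)
p(C, A) = 1 (p(C, A) = (C + A)/(A + C) = (A + C)/(A + C) = 1)
p(I, c(0, -5))*18 = 1*18 = 18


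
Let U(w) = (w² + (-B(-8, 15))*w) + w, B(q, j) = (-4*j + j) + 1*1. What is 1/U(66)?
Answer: 1/7326 ≈ 0.00013650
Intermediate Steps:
B(q, j) = 1 - 3*j (B(q, j) = -3*j + 1 = 1 - 3*j)
U(w) = w² + 45*w (U(w) = (w² + (-(1 - 3*15))*w) + w = (w² + (-(1 - 45))*w) + w = (w² + (-1*(-44))*w) + w = (w² + 44*w) + w = w² + 45*w)
1/U(66) = 1/(66*(45 + 66)) = 1/(66*111) = 1/7326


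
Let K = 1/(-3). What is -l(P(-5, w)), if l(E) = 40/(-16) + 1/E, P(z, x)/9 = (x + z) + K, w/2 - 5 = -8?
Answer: 128/51 ≈ 2.5098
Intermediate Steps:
w = -6 (w = 10 + 2*(-8) = 10 - 16 = -6)
K = -⅓ (K = 1*(-⅓) = -⅓ ≈ -0.33333)
P(z, x) = -3 + 9*x + 9*z (P(z, x) = 9*((x + z) - ⅓) = 9*(-⅓ + x + z) = -3 + 9*x + 9*z)
l(E) = -5/2 + 1/E (l(E) = 40*(-1/16) + 1/E = -5/2 + 1/E)
-l(P(-5, w)) = -(-5/2 + 1/(-3 + 9*(-6) + 9*(-5))) = -(-5/2 + 1/(-3 - 54 - 45)) = -(-5/2 + 1/(-102)) = -(-5/2 - 1/102) = -1*(-128/51) = 128/51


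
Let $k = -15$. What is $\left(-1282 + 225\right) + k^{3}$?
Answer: $-4432$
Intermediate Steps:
$\left(-1282 + 225\right) + k^{3} = \left(-1282 + 225\right) + \left(-15\right)^{3} = -1057 - 3375 = -4432$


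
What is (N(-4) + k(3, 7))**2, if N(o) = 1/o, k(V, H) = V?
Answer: 121/16 ≈ 7.5625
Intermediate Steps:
N(o) = 1/o
(N(-4) + k(3, 7))**2 = (1/(-4) + 3)**2 = (-1/4 + 3)**2 = (11/4)**2 = 121/16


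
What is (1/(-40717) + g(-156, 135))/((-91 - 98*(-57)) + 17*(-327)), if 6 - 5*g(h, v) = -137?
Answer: -2911263/6514720 ≈ -0.44687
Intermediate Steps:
g(h, v) = 143/5 (g(h, v) = 6/5 - ⅕*(-137) = 6/5 + 137/5 = 143/5)
(1/(-40717) + g(-156, 135))/((-91 - 98*(-57)) + 17*(-327)) = (1/(-40717) + 143/5)/((-91 - 98*(-57)) + 17*(-327)) = (-1/40717 + 143/5)/((-91 + 5586) - 5559) = 5822526/(203585*(5495 - 5559)) = (5822526/203585)/(-64) = (5822526/203585)*(-1/64) = -2911263/6514720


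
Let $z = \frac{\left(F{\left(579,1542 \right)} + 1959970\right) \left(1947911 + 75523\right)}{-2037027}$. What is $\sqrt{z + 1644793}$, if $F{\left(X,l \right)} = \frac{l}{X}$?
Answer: $\frac{i \sqrt{5188210850923878282047}}{131048737} \approx 549.64 i$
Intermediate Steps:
$z = - \frac{255137979294072}{131048737}$ ($z = \frac{\left(\frac{1542}{579} + 1959970\right) \left(1947911 + 75523\right)}{-2037027} = \left(1542 \cdot \frac{1}{579} + 1959970\right) 2023434 \left(- \frac{1}{2037027}\right) = \left(\frac{514}{193} + 1959970\right) 2023434 \left(- \frac{1}{2037027}\right) = \frac{378274724}{193} \cdot 2023434 \left(- \frac{1}{2037027}\right) = \frac{765413937882216}{193} \left(- \frac{1}{2037027}\right) = - \frac{255137979294072}{131048737} \approx -1.9469 \cdot 10^{6}$)
$\sqrt{z + 1644793} = \sqrt{- \frac{255137979294072}{131048737} + 1644793} = \sqrt{- \frac{39589934017631}{131048737}} = \frac{i \sqrt{5188210850923878282047}}{131048737}$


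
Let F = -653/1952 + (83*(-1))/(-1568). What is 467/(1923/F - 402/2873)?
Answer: -6022850899/88074148210 ≈ -0.068384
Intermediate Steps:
F = -13467/47824 (F = -653*1/1952 - 83*(-1/1568) = -653/1952 + 83/1568 = -13467/47824 ≈ -0.28160)
467/(1923/F - 402/2873) = 467/(1923/(-13467/47824) - 402/2873) = 467/(1923*(-47824/13467) - 402*1/2873) = 467/(-30655184/4489 - 402/2873) = 467/(-88074148210/12896897) = 467*(-12896897/88074148210) = -6022850899/88074148210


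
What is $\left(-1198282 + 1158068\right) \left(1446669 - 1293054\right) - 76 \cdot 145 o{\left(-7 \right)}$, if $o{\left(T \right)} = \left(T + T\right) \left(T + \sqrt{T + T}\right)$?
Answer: $-6178553570 + 154280 i \sqrt{14} \approx -6.1786 \cdot 10^{9} + 5.7726 \cdot 10^{5} i$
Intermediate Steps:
$o{\left(T \right)} = 2 T \left(T + \sqrt{2} \sqrt{T}\right)$ ($o{\left(T \right)} = 2 T \left(T + \sqrt{2 T}\right) = 2 T \left(T + \sqrt{2} \sqrt{T}\right)$)
$\left(-1198282 + 1158068\right) \left(1446669 - 1293054\right) - 76 \cdot 145 o{\left(-7 \right)} = \left(-1198282 + 1158068\right) \left(1446669 - 1293054\right) - 76 \cdot 145 \left(2 \left(-7\right)^{2} + 2 \sqrt{2} \left(-7\right)^{\frac{3}{2}}\right) = \left(-40214\right) 153615 - 11020 \left(2 \cdot 49 + 2 \sqrt{2} \left(- 7 i \sqrt{7}\right)\right) = -6177473610 - 11020 \left(98 - 14 i \sqrt{14}\right) = -6177473610 - \left(1079960 - 154280 i \sqrt{14}\right) = -6178553570 + 154280 i \sqrt{14}$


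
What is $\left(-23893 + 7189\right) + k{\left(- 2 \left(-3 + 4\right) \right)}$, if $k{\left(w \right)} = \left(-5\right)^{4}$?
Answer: $-16079$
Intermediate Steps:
$k{\left(w \right)} = 625$
$\left(-23893 + 7189\right) + k{\left(- 2 \left(-3 + 4\right) \right)} = \left(-23893 + 7189\right) + 625 = -16704 + 625 = -16079$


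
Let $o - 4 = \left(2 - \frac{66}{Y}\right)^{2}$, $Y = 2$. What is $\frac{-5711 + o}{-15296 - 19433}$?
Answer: $\frac{4746}{34729} \approx 0.13666$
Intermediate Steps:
$o = 965$ ($o = 4 + \left(2 - \frac{66}{2}\right)^{2} = 4 + \left(2 - 33\right)^{2} = 4 + \left(-31\right)^{2} = 4 + 961 = 965$)
$\frac{-5711 + o}{-15296 - 19433} = \frac{-5711 + 965}{-15296 - 19433} = - \frac{4746}{-34729} = \left(-4746\right) \left(- \frac{1}{34729}\right) = \frac{4746}{34729}$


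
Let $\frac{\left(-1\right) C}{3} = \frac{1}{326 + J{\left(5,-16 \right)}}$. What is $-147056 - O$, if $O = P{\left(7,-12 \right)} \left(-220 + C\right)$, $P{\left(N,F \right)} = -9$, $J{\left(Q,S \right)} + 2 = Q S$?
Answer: $- \frac{36364811}{244} \approx -1.4904 \cdot 10^{5}$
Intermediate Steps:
$J{\left(Q,S \right)} = -2 + Q S$
$C = - \frac{3}{244}$ ($C = - \frac{3}{326 + \left(-2 + 5 \left(-16\right)\right)} = - \frac{3}{326 - 82} = - \frac{3}{244} \approx -0.012295$)
$O = \frac{483147}{244}$ ($O = - 9 \left(-220 - \frac{3}{244}\right) = \left(-9\right) \left(- \frac{53683}{244}\right) = \frac{483147}{244} \approx 1980.1$)
$-147056 - O = -147056 - \frac{483147}{244} = - \frac{36364811}{244}$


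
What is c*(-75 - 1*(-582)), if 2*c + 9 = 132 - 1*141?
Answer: -4563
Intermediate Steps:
c = -9 (c = -9/2 + (132 - 1*141)/2 = -9/2 + (132 - 141)/2 = -9/2 + (½)*(-9) = -9/2 - 9/2 = -9)
c*(-75 - 1*(-582)) = -9*(-75 - 1*(-582)) = -9*(-75 + 582) = -9*507 = -4563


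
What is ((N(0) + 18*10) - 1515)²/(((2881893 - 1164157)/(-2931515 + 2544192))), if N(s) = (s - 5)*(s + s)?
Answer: -690296733675/1717736 ≈ -4.0186e+5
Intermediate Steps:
N(s) = 2*s*(-5 + s) (N(s) = (-5 + s)*(2*s) = 2*s*(-5 + s))
((N(0) + 18*10) - 1515)²/(((2881893 - 1164157)/(-2931515 + 2544192))) = ((2*0*(-5 + 0) + 18*10) - 1515)²/(((2881893 - 1164157)/(-2931515 + 2544192))) = ((2*0*(-5) + 180) - 1515)²/((1717736/(-387323))) = ((0 + 180) - 1515)²/((1717736*(-1/387323))) = (180 - 1515)²/(-1717736/387323) = (-1335)²*(-387323/1717736) = 1782225*(-387323/1717736) = -690296733675/1717736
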